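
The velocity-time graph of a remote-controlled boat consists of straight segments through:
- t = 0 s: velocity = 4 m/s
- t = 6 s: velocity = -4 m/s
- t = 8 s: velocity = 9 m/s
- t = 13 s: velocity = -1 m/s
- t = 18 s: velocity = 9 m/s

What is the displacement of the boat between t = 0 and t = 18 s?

Displacement is the signed area under the v-t curve.
0–6 s: ½(4 + -4)(6) = 0 m
6–8 s: ½(-4 + 9)(2) = 5 m
8–13 s: ½(9 + -1)(5) = 20 m
13–18 s: ½(-1 + 9)(5) = 20 m
Net displacement = 45 m

45 m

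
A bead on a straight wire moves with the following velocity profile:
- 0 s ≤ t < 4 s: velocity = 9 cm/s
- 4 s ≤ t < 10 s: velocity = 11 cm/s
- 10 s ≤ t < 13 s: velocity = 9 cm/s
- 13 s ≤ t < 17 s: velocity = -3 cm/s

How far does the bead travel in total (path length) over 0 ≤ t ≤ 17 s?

Distance (not displacement) is the total path length: add the absolute areas under v-t.
0–4 s: |9| × 4 = 36 cm
4–10 s: |11| × 6 = 66 cm
10–13 s: |9| × 3 = 27 cm
13–17 s: |-3| × 4 = 12 cm
Total distance = 141 cm

141 cm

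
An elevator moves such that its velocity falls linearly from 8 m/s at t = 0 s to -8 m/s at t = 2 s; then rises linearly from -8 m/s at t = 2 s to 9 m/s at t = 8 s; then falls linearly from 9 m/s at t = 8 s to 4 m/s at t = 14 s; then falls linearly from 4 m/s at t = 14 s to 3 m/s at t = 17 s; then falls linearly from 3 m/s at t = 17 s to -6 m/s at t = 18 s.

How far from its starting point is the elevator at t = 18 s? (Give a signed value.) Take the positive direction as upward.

Displacement is the signed area under the v-t curve.
0–2 s: ½(8 + -8)(2) = 0 m
2–8 s: ½(-8 + 9)(6) = 3 m
8–14 s: ½(9 + 4)(6) = 39 m
14–17 s: ½(4 + 3)(3) = 10.5 m
17–18 s: ½(3 + -6)(1) = -1.5 m
Net displacement = 51 m

51 m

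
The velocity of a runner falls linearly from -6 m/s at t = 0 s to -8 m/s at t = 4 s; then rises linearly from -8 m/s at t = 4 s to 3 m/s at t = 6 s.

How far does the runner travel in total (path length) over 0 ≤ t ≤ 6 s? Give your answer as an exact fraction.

381/11 m

Distance (not displacement) is the total path length: add the absolute areas under v-t.
0–4 s: |½(-6 + -8)(4)| = 28 m
4–6 s: v = 0 at t = 60/11 s; triangle areas 64/11 + 9/11 = 73/11 m
Total distance = 381/11 m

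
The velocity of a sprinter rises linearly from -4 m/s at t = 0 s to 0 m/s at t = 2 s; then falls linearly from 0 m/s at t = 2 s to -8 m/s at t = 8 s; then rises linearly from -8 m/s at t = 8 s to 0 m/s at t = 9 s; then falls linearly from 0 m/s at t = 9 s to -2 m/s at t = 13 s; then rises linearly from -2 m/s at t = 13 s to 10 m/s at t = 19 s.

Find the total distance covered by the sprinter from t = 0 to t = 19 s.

62 m

Distance (not displacement) is the total path length: add the absolute areas under v-t.
0–2 s: |½(-4 + 0)(2)| = 4 m
2–8 s: |½(0 + -8)(6)| = 24 m
8–9 s: |½(-8 + 0)(1)| = 4 m
9–13 s: |½(0 + -2)(4)| = 4 m
13–19 s: v = 0 at t = 14 s; triangle areas 1 + 25 = 26 m
Total distance = 62 m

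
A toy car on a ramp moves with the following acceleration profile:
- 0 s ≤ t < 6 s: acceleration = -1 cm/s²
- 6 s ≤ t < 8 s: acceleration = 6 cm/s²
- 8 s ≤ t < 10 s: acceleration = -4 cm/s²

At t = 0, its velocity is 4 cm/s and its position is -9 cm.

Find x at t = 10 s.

17 cm

On each constant-a segment, Δv = aΔt and Δx = v₀Δt + ½aΔt²; chain segment to segment.
0–6 s: v starts 4 cm/s; Δx = 4·6 + ½·-1·6² = 6 cm; v ends -2 cm/s.
6–8 s: v starts -2 cm/s; Δx = -2·2 + ½·6·2² = 8 cm; v ends 10 cm/s.
8–10 s: v starts 10 cm/s; Δx = 10·2 + ½·-4·2² = 12 cm; v ends 2 cm/s.
x(10) = -9 + Σ Δx = 17 cm.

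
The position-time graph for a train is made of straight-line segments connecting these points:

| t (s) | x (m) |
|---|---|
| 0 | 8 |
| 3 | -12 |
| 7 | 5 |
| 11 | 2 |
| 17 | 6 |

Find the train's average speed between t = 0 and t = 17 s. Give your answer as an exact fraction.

44/17 m/s

Average speed = (total path length)/(elapsed time); on a piecewise-linear x-t graph the path length is Σ|Δx|.
0–3 s: |Δx| = |-12 − 8| = 20 m
3–7 s: |Δx| = |5 − -12| = 17 m
7–11 s: |Δx| = |2 − 5| = 3 m
11–17 s: |Δx| = |6 − 2| = 4 m
Total path = 44 m; average speed = 44/17 = 44/17 m/s.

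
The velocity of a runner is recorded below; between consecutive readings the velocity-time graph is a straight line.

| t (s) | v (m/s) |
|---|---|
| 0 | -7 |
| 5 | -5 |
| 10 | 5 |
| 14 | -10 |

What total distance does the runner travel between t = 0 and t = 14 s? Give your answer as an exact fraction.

Total distance travelled is ∫|v| dt — sum the magnitudes of each area piece.
0–5 s: |½(-7 + -5)(5)| = 30 m
5–10 s: v = 0 at t = 7.5 s; triangle areas 6.25 + 6.25 = 12.5 m
10–14 s: v = 0 at t = 34/3 s; triangle areas 10/3 + 40/3 = 50/3 m
Total distance = 355/6 m

355/6 m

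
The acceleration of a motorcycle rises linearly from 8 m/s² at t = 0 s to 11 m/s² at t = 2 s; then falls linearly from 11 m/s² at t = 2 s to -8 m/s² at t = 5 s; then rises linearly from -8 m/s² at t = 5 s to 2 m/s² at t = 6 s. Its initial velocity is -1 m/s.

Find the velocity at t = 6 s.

Δv equals the area under the a-t graph; then v = v₀ + Δv.
0–2 s: ½(8 + 11)(2) = 19 m/s
2–5 s: ½(11 + -8)(3) = 4.5 m/s
5–6 s: ½(-8 + 2)(1) = -3 m/s
Δv = 20.5 m/s, so v(6) = -1 + (20.5) = 19.5 m/s.

19.5 m/s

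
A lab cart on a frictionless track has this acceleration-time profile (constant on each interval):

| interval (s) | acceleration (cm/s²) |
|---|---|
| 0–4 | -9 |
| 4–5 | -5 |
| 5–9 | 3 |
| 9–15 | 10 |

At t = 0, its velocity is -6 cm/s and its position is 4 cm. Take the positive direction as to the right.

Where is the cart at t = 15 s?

-330.5 cm

On each constant-a segment, Δv = aΔt and Δx = v₀Δt + ½aΔt²; chain segment to segment.
0–4 s: v starts -6 cm/s; Δx = -6·4 + ½·-9·4² = -96 cm; v ends -42 cm/s.
4–5 s: v starts -42 cm/s; Δx = -42·1 + ½·-5·1² = -44.5 cm; v ends -47 cm/s.
5–9 s: v starts -47 cm/s; Δx = -47·4 + ½·3·4² = -164 cm; v ends -35 cm/s.
9–15 s: v starts -35 cm/s; Δx = -35·6 + ½·10·6² = -30 cm; v ends 25 cm/s.
x(15) = 4 + Σ Δx = -330.5 cm.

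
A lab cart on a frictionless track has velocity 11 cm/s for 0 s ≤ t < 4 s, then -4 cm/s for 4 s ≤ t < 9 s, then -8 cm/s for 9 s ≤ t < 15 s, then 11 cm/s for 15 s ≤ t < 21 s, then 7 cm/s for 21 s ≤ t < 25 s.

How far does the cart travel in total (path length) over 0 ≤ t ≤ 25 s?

206 cm

Total distance travelled is ∫|v| dt — sum the magnitudes of each area piece.
0–4 s: |11| × 4 = 44 cm
4–9 s: |-4| × 5 = 20 cm
9–15 s: |-8| × 6 = 48 cm
15–21 s: |11| × 6 = 66 cm
21–25 s: |7| × 4 = 28 cm
Total distance = 206 cm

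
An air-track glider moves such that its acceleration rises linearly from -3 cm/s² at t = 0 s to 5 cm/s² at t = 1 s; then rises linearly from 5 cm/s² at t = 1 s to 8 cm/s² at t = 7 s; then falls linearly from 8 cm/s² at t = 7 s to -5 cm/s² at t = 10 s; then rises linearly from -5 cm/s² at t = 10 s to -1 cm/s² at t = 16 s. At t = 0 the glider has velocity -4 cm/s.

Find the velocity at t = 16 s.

Δv equals the area under the a-t graph; then v = v₀ + Δv.
0–1 s: ½(-3 + 5)(1) = 1 cm/s
1–7 s: ½(5 + 8)(6) = 39 cm/s
7–10 s: ½(8 + -5)(3) = 4.5 cm/s
10–16 s: ½(-5 + -1)(6) = -18 cm/s
Δv = 26.5 cm/s, so v(16) = -4 + (26.5) = 22.5 cm/s.

22.5 cm/s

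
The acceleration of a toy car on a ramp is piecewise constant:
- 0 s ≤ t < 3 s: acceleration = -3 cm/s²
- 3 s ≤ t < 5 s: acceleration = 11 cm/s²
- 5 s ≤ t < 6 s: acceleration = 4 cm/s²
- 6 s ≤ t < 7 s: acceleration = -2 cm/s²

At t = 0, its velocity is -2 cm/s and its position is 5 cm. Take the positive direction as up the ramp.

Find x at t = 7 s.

12.5 cm

On each constant-a segment, Δv = aΔt and Δx = v₀Δt + ½aΔt²; chain segment to segment.
0–3 s: v starts -2 cm/s; Δx = -2·3 + ½·-3·3² = -19.5 cm; v ends -11 cm/s.
3–5 s: v starts -11 cm/s; Δx = -11·2 + ½·11·2² = 0 cm; v ends 11 cm/s.
5–6 s: v starts 11 cm/s; Δx = 11·1 + ½·4·1² = 13 cm; v ends 15 cm/s.
6–7 s: v starts 15 cm/s; Δx = 15·1 + ½·-2·1² = 14 cm; v ends 13 cm/s.
x(7) = 5 + Σ Δx = 12.5 cm.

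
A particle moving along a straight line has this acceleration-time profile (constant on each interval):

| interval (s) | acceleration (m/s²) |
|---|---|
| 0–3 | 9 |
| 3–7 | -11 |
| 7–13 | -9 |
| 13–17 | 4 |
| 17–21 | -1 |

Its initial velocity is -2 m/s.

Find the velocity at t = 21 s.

Δv equals the area under the a-t graph; then v = v₀ + Δv.
0–3 s: 9 × 3 = 27 m/s
3–7 s: -11 × 4 = -44 m/s
7–13 s: -9 × 6 = -54 m/s
13–17 s: 4 × 4 = 16 m/s
17–21 s: -1 × 4 = -4 m/s
Δv = -59 m/s, so v(21) = -2 + (-59) = -61 m/s.

-61 m/s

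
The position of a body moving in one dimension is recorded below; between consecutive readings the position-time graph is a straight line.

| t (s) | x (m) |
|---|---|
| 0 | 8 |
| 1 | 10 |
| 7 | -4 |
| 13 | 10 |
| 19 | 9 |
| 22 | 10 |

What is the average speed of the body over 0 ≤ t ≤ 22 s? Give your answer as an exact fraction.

16/11 m/s

Average speed = (total path length)/(elapsed time); on a piecewise-linear x-t graph the path length is Σ|Δx|.
0–1 s: |Δx| = |10 − 8| = 2 m
1–7 s: |Δx| = |-4 − 10| = 14 m
7–13 s: |Δx| = |10 − -4| = 14 m
13–19 s: |Δx| = |9 − 10| = 1 m
19–22 s: |Δx| = |10 − 9| = 1 m
Total path = 32 m; average speed = 32/22 = 16/11 m/s.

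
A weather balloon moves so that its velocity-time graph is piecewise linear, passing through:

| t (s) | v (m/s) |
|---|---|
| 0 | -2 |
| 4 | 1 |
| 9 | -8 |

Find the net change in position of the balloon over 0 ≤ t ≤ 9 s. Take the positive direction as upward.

Net displacement equals the area under the velocity-time graph (areas below the axis count negative).
0–4 s: ½(-2 + 1)(4) = -2 m
4–9 s: ½(1 + -8)(5) = -17.5 m
Net displacement = -19.5 m

-19.5 m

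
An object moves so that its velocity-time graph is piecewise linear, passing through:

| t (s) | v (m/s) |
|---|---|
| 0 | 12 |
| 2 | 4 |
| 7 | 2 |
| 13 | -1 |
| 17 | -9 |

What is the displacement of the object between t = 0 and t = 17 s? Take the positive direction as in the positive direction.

14 m

Net displacement equals the area under the velocity-time graph (areas below the axis count negative).
0–2 s: ½(12 + 4)(2) = 16 m
2–7 s: ½(4 + 2)(5) = 15 m
7–13 s: ½(2 + -1)(6) = 3 m
13–17 s: ½(-1 + -9)(4) = -20 m
Net displacement = 14 m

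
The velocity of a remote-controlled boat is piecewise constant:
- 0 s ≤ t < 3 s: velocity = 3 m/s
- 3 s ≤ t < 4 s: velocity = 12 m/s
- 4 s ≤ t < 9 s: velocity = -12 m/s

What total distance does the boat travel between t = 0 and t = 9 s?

81 m

Total distance travelled is ∫|v| dt — sum the magnitudes of each area piece.
0–3 s: |3| × 3 = 9 m
3–4 s: |12| × 1 = 12 m
4–9 s: |-12| × 5 = 60 m
Total distance = 81 m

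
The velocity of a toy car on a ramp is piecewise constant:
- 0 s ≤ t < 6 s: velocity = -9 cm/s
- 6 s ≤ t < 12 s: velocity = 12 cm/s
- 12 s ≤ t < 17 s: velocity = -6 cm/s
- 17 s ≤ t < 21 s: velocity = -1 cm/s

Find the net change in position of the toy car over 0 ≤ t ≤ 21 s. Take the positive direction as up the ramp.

Displacement is the signed area under the v-t curve.
0–6 s: -9 × 6 = -54 cm
6–12 s: 12 × 6 = 72 cm
12–17 s: -6 × 5 = -30 cm
17–21 s: -1 × 4 = -4 cm
Net displacement = -16 cm

-16 cm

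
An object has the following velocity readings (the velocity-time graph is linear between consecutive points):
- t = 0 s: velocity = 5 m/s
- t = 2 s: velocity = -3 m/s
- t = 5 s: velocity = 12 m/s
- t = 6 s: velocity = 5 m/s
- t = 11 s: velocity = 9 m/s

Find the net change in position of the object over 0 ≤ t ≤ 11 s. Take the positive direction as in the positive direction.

59 m

Displacement is the signed area under the v-t curve.
0–2 s: ½(5 + -3)(2) = 2 m
2–5 s: ½(-3 + 12)(3) = 13.5 m
5–6 s: ½(12 + 5)(1) = 8.5 m
6–11 s: ½(5 + 9)(5) = 35 m
Net displacement = 59 m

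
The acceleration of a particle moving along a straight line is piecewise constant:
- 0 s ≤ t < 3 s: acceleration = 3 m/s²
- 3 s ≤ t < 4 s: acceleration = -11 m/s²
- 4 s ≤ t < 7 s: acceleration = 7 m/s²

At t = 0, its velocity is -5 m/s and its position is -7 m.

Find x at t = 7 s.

On each constant-a segment, Δv = aΔt and Δx = v₀Δt + ½aΔt²; chain segment to segment.
0–3 s: v starts -5 m/s; Δx = -5·3 + ½·3·3² = -1.5 m; v ends 4 m/s.
3–4 s: v starts 4 m/s; Δx = 4·1 + ½·-11·1² = -1.5 m; v ends -7 m/s.
4–7 s: v starts -7 m/s; Δx = -7·3 + ½·7·3² = 10.5 m; v ends 14 m/s.
x(7) = -7 + Σ Δx = 0.5 m.

0.5 m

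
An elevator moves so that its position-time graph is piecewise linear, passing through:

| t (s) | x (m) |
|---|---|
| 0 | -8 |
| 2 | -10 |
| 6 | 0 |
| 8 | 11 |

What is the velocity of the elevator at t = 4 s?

2.5 m/s

Velocity is the slope of the x-t graph on 2–6 s: (0 − -10)/(6 − 2) = 2.5 m/s.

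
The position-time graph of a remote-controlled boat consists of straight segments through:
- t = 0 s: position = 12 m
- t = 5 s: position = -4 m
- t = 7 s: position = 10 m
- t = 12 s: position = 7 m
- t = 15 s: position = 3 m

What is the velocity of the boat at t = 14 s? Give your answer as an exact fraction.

-4/3 m/s

Velocity is the slope of the x-t graph on 12–15 s: (3 − 7)/(15 − 12) = -4/3 m/s.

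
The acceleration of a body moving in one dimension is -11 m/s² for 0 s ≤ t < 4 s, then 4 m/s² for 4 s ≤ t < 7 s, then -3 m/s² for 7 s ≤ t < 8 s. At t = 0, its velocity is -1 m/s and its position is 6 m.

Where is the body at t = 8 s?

On each constant-a segment, Δv = aΔt and Δx = v₀Δt + ½aΔt²; chain segment to segment.
0–4 s: v starts -1 m/s; Δx = -1·4 + ½·-11·4² = -92 m; v ends -45 m/s.
4–7 s: v starts -45 m/s; Δx = -45·3 + ½·4·3² = -117 m; v ends -33 m/s.
7–8 s: v starts -33 m/s; Δx = -33·1 + ½·-3·1² = -34.5 m; v ends -36 m/s.
x(8) = 6 + Σ Δx = -237.5 m.

-237.5 m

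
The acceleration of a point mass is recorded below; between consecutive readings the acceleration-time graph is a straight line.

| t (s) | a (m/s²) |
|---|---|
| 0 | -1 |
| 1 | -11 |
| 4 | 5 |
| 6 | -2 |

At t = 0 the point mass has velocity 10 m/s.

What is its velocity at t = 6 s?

Δv equals the area under the a-t graph; then v = v₀ + Δv.
0–1 s: ½(-1 + -11)(1) = -6 m/s
1–4 s: ½(-11 + 5)(3) = -9 m/s
4–6 s: ½(5 + -2)(2) = 3 m/s
Δv = -12 m/s, so v(6) = 10 + (-12) = -2 m/s.

-2 m/s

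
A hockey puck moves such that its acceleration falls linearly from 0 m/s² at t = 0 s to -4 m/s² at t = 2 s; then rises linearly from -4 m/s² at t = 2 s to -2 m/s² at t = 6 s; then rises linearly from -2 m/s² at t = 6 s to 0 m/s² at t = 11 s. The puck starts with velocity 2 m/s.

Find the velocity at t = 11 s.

-19 m/s

Δv equals the area under the a-t graph; then v = v₀ + Δv.
0–2 s: ½(0 + -4)(2) = -4 m/s
2–6 s: ½(-4 + -2)(4) = -12 m/s
6–11 s: ½(-2 + 0)(5) = -5 m/s
Δv = -21 m/s, so v(11) = 2 + (-21) = -19 m/s.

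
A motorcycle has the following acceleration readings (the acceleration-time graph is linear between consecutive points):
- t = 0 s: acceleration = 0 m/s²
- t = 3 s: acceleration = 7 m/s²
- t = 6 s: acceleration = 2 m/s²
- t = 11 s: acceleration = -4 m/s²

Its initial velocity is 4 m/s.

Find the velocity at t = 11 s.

23 m/s

Δv equals the area under the a-t graph; then v = v₀ + Δv.
0–3 s: ½(0 + 7)(3) = 10.5 m/s
3–6 s: ½(7 + 2)(3) = 13.5 m/s
6–11 s: ½(2 + -4)(5) = -5 m/s
Δv = 19 m/s, so v(11) = 4 + (19) = 23 m/s.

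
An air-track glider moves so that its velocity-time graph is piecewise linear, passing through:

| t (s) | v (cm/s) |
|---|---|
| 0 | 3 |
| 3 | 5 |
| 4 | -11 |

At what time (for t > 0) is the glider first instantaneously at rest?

v changes sign on 3–4 s (from 5 to -11); the graph is linear there, so v = 0 at t = 3 + (-5)·(4 − 3)/(-11 − 5) = 3.3125 s.

t = 3.3125 s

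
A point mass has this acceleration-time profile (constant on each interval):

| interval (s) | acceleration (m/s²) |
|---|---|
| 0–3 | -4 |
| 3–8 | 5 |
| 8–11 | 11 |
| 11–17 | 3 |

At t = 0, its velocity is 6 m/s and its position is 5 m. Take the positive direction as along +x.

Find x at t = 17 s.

510 m

On each constant-a segment, Δv = aΔt and Δx = v₀Δt + ½aΔt²; chain segment to segment.
0–3 s: v starts 6 m/s; Δx = 6·3 + ½·-4·3² = 0 m; v ends -6 m/s.
3–8 s: v starts -6 m/s; Δx = -6·5 + ½·5·5² = 32.5 m; v ends 19 m/s.
8–11 s: v starts 19 m/s; Δx = 19·3 + ½·11·3² = 106.5 m; v ends 52 m/s.
11–17 s: v starts 52 m/s; Δx = 52·6 + ½·3·6² = 366 m; v ends 70 m/s.
x(17) = 5 + Σ Δx = 510 m.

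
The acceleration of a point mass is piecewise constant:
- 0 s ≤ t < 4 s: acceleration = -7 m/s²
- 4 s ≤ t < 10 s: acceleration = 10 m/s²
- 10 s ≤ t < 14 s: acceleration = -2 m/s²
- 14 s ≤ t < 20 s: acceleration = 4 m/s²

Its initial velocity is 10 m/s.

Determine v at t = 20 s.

Δv equals the area under the a-t graph; then v = v₀ + Δv.
0–4 s: -7 × 4 = -28 m/s
4–10 s: 10 × 6 = 60 m/s
10–14 s: -2 × 4 = -8 m/s
14–20 s: 4 × 6 = 24 m/s
Δv = 48 m/s, so v(20) = 10 + (48) = 58 m/s.

58 m/s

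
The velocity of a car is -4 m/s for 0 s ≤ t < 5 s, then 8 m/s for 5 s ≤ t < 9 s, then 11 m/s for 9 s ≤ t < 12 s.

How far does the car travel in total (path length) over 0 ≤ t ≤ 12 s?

Distance (not displacement) is the total path length: add the absolute areas under v-t.
0–5 s: |-4| × 5 = 20 m
5–9 s: |8| × 4 = 32 m
9–12 s: |11| × 3 = 33 m
Total distance = 85 m

85 m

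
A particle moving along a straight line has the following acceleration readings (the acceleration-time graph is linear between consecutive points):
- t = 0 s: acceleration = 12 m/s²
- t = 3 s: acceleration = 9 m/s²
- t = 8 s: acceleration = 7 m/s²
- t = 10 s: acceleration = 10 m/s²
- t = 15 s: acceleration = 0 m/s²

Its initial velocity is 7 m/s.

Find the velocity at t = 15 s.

Δv equals the area under the a-t graph; then v = v₀ + Δv.
0–3 s: ½(12 + 9)(3) = 31.5 m/s
3–8 s: ½(9 + 7)(5) = 40 m/s
8–10 s: ½(7 + 10)(2) = 17 m/s
10–15 s: ½(10 + 0)(5) = 25 m/s
Δv = 113.5 m/s, so v(15) = 7 + (113.5) = 120.5 m/s.

120.5 m/s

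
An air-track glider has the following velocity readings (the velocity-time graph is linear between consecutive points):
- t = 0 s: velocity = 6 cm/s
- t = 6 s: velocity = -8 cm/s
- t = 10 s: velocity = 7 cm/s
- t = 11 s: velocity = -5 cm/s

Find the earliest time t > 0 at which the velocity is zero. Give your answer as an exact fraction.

t = 18/7 s

v changes sign on 0–6 s (from 6 to -8); the graph is linear there, so v = 0 at t = 0 + (-6)·(6 − 0)/(-8 − 6) = 18/7 s.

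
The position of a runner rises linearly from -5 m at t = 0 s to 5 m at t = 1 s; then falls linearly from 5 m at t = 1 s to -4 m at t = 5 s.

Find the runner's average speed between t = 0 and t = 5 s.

Average speed = (total path length)/(elapsed time); on a piecewise-linear x-t graph the path length is Σ|Δx|.
0–1 s: |Δx| = |5 − -5| = 10 m
1–5 s: |Δx| = |-4 − 5| = 9 m
Total path = 19 m; average speed = 19/5 = 3.8 m/s.

3.8 m/s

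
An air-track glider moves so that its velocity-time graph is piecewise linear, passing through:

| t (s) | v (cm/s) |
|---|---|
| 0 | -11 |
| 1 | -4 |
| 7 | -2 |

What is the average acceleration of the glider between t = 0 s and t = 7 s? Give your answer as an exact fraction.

9/7 cm/s²

Average acceleration = Δv/Δt = (-2 − -11)/(7 − 0) = 9/7 cm/s².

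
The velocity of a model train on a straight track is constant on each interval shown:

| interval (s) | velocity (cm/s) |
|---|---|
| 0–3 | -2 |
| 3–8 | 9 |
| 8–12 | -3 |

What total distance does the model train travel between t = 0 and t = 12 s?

63 cm

Distance (not displacement) is the total path length: add the absolute areas under v-t.
0–3 s: |-2| × 3 = 6 cm
3–8 s: |9| × 5 = 45 cm
8–12 s: |-3| × 4 = 12 cm
Total distance = 63 cm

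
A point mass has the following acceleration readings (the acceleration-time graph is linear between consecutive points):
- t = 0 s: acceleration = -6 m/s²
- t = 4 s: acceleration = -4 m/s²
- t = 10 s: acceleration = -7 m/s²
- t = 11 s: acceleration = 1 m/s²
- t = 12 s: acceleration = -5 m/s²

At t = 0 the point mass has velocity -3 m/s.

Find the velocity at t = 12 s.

-61 m/s

Δv equals the area under the a-t graph; then v = v₀ + Δv.
0–4 s: ½(-6 + -4)(4) = -20 m/s
4–10 s: ½(-4 + -7)(6) = -33 m/s
10–11 s: ½(-7 + 1)(1) = -3 m/s
11–12 s: ½(1 + -5)(1) = -2 m/s
Δv = -58 m/s, so v(12) = -3 + (-58) = -61 m/s.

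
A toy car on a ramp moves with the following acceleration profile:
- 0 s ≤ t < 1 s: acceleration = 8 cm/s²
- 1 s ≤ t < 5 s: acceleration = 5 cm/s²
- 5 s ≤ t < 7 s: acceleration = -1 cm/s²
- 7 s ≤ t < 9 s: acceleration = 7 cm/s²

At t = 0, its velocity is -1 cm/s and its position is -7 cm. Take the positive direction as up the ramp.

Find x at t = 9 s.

180 cm

On each constant-a segment, Δv = aΔt and Δx = v₀Δt + ½aΔt²; chain segment to segment.
0–1 s: v starts -1 cm/s; Δx = -1·1 + ½·8·1² = 3 cm; v ends 7 cm/s.
1–5 s: v starts 7 cm/s; Δx = 7·4 + ½·5·4² = 68 cm; v ends 27 cm/s.
5–7 s: v starts 27 cm/s; Δx = 27·2 + ½·-1·2² = 52 cm; v ends 25 cm/s.
7–9 s: v starts 25 cm/s; Δx = 25·2 + ½·7·2² = 64 cm; v ends 39 cm/s.
x(9) = -7 + Σ Δx = 180 cm.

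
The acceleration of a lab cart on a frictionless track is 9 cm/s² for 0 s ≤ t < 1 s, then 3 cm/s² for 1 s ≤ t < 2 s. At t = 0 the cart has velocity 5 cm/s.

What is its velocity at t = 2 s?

Δv equals the area under the a-t graph; then v = v₀ + Δv.
0–1 s: 9 × 1 = 9 cm/s
1–2 s: 3 × 1 = 3 cm/s
Δv = 12 cm/s, so v(2) = 5 + (12) = 17 cm/s.

17 cm/s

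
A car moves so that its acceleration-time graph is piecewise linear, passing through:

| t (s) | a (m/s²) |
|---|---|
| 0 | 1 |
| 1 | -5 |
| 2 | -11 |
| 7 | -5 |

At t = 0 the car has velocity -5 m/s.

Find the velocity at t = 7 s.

Δv equals the area under the a-t graph; then v = v₀ + Δv.
0–1 s: ½(1 + -5)(1) = -2 m/s
1–2 s: ½(-5 + -11)(1) = -8 m/s
2–7 s: ½(-11 + -5)(5) = -40 m/s
Δv = -50 m/s, so v(7) = -5 + (-50) = -55 m/s.

-55 m/s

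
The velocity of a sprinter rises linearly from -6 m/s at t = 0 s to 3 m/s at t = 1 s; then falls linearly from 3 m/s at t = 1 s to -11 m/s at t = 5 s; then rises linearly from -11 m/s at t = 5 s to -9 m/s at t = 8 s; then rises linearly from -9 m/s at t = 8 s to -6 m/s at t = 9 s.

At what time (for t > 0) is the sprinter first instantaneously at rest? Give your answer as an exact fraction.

v changes sign on 0–1 s (from -6 to 3); the graph is linear there, so v = 0 at t = 0 + (6)·(1 − 0)/(3 − -6) = 2/3 s.

t = 2/3 s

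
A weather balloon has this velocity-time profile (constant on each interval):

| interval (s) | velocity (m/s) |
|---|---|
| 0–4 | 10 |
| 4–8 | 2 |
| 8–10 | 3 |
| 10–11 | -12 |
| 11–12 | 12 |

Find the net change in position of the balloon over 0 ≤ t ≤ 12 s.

54 m

Net displacement equals the area under the velocity-time graph (areas below the axis count negative).
0–4 s: 10 × 4 = 40 m
4–8 s: 2 × 4 = 8 m
8–10 s: 3 × 2 = 6 m
10–11 s: -12 × 1 = -12 m
11–12 s: 12 × 1 = 12 m
Net displacement = 54 m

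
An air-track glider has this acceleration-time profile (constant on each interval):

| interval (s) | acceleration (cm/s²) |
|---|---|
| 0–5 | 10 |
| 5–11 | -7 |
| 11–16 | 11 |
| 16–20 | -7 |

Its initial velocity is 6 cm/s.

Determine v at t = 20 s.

Δv equals the area under the a-t graph; then v = v₀ + Δv.
0–5 s: 10 × 5 = 50 cm/s
5–11 s: -7 × 6 = -42 cm/s
11–16 s: 11 × 5 = 55 cm/s
16–20 s: -7 × 4 = -28 cm/s
Δv = 35 cm/s, so v(20) = 6 + (35) = 41 cm/s.

41 cm/s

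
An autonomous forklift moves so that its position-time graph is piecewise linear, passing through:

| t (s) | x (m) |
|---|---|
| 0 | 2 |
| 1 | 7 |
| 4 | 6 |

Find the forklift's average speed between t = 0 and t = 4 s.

1.5 m/s

Average speed = (total path length)/(elapsed time); on a piecewise-linear x-t graph the path length is Σ|Δx|.
0–1 s: |Δx| = |7 − 2| = 5 m
1–4 s: |Δx| = |6 − 7| = 1 m
Total path = 6 m; average speed = 6/4 = 1.5 m/s.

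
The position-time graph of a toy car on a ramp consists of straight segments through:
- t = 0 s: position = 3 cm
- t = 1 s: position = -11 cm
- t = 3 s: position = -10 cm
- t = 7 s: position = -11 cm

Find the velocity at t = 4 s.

-0.25 cm/s

Velocity is the slope of the x-t graph on 3–7 s: (-11 − -10)/(7 − 3) = -0.25 cm/s.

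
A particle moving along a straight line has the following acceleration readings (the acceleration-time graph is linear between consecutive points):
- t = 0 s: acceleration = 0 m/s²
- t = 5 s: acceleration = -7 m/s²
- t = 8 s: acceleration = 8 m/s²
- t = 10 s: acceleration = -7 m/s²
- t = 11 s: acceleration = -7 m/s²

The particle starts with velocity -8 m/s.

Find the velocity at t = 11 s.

-30 m/s

Δv equals the area under the a-t graph; then v = v₀ + Δv.
0–5 s: ½(0 + -7)(5) = -17.5 m/s
5–8 s: ½(-7 + 8)(3) = 1.5 m/s
8–10 s: ½(8 + -7)(2) = 1 m/s
10–11 s: -7 × 1 = -7 m/s
Δv = -22 m/s, so v(11) = -8 + (-22) = -30 m/s.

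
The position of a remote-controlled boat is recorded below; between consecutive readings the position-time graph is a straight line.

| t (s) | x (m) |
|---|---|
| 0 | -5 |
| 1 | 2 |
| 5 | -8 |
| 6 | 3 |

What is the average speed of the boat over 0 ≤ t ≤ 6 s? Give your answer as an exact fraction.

Average speed = (total path length)/(elapsed time); on a piecewise-linear x-t graph the path length is Σ|Δx|.
0–1 s: |Δx| = |2 − -5| = 7 m
1–5 s: |Δx| = |-8 − 2| = 10 m
5–6 s: |Δx| = |3 − -8| = 11 m
Total path = 28 m; average speed = 28/6 = 14/3 m/s.

14/3 m/s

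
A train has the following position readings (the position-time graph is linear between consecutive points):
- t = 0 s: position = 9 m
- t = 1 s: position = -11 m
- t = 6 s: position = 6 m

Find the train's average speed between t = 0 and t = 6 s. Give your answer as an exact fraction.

37/6 m/s

Average speed = (total path length)/(elapsed time); on a piecewise-linear x-t graph the path length is Σ|Δx|.
0–1 s: |Δx| = |-11 − 9| = 20 m
1–6 s: |Δx| = |6 − -11| = 17 m
Total path = 37 m; average speed = 37/6 = 37/6 m/s.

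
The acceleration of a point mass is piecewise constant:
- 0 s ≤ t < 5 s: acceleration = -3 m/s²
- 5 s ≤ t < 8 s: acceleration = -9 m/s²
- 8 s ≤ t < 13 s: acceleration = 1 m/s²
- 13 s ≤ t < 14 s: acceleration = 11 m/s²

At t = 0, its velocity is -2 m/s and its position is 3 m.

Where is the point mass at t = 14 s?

-377 m

On each constant-a segment, Δv = aΔt and Δx = v₀Δt + ½aΔt²; chain segment to segment.
0–5 s: v starts -2 m/s; Δx = -2·5 + ½·-3·5² = -47.5 m; v ends -17 m/s.
5–8 s: v starts -17 m/s; Δx = -17·3 + ½·-9·3² = -91.5 m; v ends -44 m/s.
8–13 s: v starts -44 m/s; Δx = -44·5 + ½·1·5² = -207.5 m; v ends -39 m/s.
13–14 s: v starts -39 m/s; Δx = -39·1 + ½·11·1² = -33.5 m; v ends -28 m/s.
x(14) = 3 + Σ Δx = -377 m.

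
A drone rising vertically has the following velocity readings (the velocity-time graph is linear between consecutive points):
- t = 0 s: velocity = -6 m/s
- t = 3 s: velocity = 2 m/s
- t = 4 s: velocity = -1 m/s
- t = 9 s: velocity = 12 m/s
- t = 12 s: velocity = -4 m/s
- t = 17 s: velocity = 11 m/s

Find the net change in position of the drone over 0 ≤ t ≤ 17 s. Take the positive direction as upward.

Displacement is the signed area under the v-t curve.
0–3 s: ½(-6 + 2)(3) = -6 m
3–4 s: ½(2 + -1)(1) = 0.5 m
4–9 s: ½(-1 + 12)(5) = 27.5 m
9–12 s: ½(12 + -4)(3) = 12 m
12–17 s: ½(-4 + 11)(5) = 17.5 m
Net displacement = 51.5 m

51.5 m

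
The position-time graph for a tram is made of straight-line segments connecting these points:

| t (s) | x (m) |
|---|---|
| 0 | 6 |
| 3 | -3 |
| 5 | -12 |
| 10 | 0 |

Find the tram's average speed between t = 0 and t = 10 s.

Average speed = (total path length)/(elapsed time); on a piecewise-linear x-t graph the path length is Σ|Δx|.
0–3 s: |Δx| = |-3 − 6| = 9 m
3–5 s: |Δx| = |-12 − -3| = 9 m
5–10 s: |Δx| = |0 − -12| = 12 m
Total path = 30 m; average speed = 30/10 = 3 m/s.

3 m/s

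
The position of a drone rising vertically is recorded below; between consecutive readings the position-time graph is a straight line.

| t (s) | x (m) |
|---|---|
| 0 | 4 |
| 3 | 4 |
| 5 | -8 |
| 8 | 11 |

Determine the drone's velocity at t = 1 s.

0 m/s

Velocity is the slope of the x-t graph on 0–3 s: (4 − 4)/(3 − 0) = 0 m/s.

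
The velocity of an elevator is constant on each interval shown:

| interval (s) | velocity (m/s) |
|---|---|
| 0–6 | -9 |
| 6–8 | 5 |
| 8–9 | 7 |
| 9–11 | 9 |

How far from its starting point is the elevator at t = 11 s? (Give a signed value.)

-19 m

Net displacement equals the area under the velocity-time graph (areas below the axis count negative).
0–6 s: -9 × 6 = -54 m
6–8 s: 5 × 2 = 10 m
8–9 s: 7 × 1 = 7 m
9–11 s: 9 × 2 = 18 m
Net displacement = -19 m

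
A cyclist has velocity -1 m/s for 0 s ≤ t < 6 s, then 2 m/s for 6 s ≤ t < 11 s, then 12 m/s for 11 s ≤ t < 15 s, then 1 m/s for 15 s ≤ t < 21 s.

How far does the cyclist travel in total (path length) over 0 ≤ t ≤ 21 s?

Distance (not displacement) is the total path length: add the absolute areas under v-t.
0–6 s: |-1| × 6 = 6 m
6–11 s: |2| × 5 = 10 m
11–15 s: |12| × 4 = 48 m
15–21 s: |1| × 6 = 6 m
Total distance = 70 m

70 m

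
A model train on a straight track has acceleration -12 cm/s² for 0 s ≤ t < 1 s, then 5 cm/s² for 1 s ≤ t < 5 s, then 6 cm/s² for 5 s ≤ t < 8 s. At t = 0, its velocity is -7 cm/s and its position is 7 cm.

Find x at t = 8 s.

On each constant-a segment, Δv = aΔt and Δx = v₀Δt + ½aΔt²; chain segment to segment.
0–1 s: v starts -7 cm/s; Δx = -7·1 + ½·-12·1² = -13 cm; v ends -19 cm/s.
1–5 s: v starts -19 cm/s; Δx = -19·4 + ½·5·4² = -36 cm; v ends 1 cm/s.
5–8 s: v starts 1 cm/s; Δx = 1·3 + ½·6·3² = 30 cm; v ends 19 cm/s.
x(8) = 7 + Σ Δx = -12 cm.

-12 cm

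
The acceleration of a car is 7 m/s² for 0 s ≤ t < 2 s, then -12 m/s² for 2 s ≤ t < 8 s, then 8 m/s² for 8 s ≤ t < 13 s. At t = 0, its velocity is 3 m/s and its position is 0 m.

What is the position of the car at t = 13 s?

On each constant-a segment, Δv = aΔt and Δx = v₀Δt + ½aΔt²; chain segment to segment.
0–2 s: v starts 3 m/s; Δx = 3·2 + ½·7·2² = 20 m; v ends 17 m/s.
2–8 s: v starts 17 m/s; Δx = 17·6 + ½·-12·6² = -114 m; v ends -55 m/s.
8–13 s: v starts -55 m/s; Δx = -55·5 + ½·8·5² = -175 m; v ends -15 m/s.
x(13) = 0 + Σ Δx = -269 m.

-269 m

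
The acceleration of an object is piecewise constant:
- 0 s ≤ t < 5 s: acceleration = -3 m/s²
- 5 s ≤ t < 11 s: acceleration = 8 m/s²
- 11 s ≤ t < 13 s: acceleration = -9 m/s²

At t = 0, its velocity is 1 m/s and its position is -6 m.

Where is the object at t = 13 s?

On each constant-a segment, Δv = aΔt and Δx = v₀Δt + ½aΔt²; chain segment to segment.
0–5 s: v starts 1 m/s; Δx = 1·5 + ½·-3·5² = -32.5 m; v ends -14 m/s.
5–11 s: v starts -14 m/s; Δx = -14·6 + ½·8·6² = 60 m; v ends 34 m/s.
11–13 s: v starts 34 m/s; Δx = 34·2 + ½·-9·2² = 50 m; v ends 16 m/s.
x(13) = -6 + Σ Δx = 71.5 m.

71.5 m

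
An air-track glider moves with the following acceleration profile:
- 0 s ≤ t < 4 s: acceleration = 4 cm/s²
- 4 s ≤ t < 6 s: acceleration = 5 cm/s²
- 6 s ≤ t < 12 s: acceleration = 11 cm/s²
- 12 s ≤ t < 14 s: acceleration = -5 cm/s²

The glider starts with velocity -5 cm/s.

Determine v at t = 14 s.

Δv equals the area under the a-t graph; then v = v₀ + Δv.
0–4 s: 4 × 4 = 16 cm/s
4–6 s: 5 × 2 = 10 cm/s
6–12 s: 11 × 6 = 66 cm/s
12–14 s: -5 × 2 = -10 cm/s
Δv = 82 cm/s, so v(14) = -5 + (82) = 77 cm/s.

77 cm/s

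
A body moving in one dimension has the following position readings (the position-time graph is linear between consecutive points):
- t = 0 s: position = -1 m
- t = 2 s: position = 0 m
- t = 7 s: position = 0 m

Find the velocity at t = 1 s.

Velocity is the slope of the x-t graph on 0–2 s: (0 − -1)/(2 − 0) = 0.5 m/s.

0.5 m/s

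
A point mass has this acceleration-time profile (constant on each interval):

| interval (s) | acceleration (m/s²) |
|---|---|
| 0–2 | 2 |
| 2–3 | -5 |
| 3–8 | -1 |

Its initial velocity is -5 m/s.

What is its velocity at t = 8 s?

Δv equals the area under the a-t graph; then v = v₀ + Δv.
0–2 s: 2 × 2 = 4 m/s
2–3 s: -5 × 1 = -5 m/s
3–8 s: -1 × 5 = -5 m/s
Δv = -6 m/s, so v(8) = -5 + (-6) = -11 m/s.

-11 m/s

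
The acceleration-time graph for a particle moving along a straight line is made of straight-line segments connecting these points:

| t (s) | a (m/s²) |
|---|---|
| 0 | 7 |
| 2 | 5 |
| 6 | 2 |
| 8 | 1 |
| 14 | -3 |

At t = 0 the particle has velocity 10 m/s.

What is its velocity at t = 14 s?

33 m/s

Δv equals the area under the a-t graph; then v = v₀ + Δv.
0–2 s: ½(7 + 5)(2) = 12 m/s
2–6 s: ½(5 + 2)(4) = 14 m/s
6–8 s: ½(2 + 1)(2) = 3 m/s
8–14 s: ½(1 + -3)(6) = -6 m/s
Δv = 23 m/s, so v(14) = 10 + (23) = 33 m/s.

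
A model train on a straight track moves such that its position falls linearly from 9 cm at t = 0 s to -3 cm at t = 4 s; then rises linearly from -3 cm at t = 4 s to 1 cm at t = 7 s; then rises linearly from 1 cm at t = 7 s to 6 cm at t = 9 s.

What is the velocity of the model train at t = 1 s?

-3 cm/s

Velocity is the slope of the x-t graph on 0–4 s: (-3 − 9)/(4 − 0) = -3 cm/s.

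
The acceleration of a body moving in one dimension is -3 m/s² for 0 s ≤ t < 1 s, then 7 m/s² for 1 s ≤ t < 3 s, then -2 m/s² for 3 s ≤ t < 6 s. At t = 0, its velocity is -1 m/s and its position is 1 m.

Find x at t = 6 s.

On each constant-a segment, Δv = aΔt and Δx = v₀Δt + ½aΔt²; chain segment to segment.
0–1 s: v starts -1 m/s; Δx = -1·1 + ½·-3·1² = -2.5 m; v ends -4 m/s.
1–3 s: v starts -4 m/s; Δx = -4·2 + ½·7·2² = 6 m; v ends 10 m/s.
3–6 s: v starts 10 m/s; Δx = 10·3 + ½·-2·3² = 21 m; v ends 4 m/s.
x(6) = 1 + Σ Δx = 25.5 m.

25.5 m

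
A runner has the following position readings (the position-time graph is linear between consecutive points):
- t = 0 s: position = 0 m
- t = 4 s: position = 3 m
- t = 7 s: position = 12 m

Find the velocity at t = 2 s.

0.75 m/s

Velocity is the slope of the x-t graph on 0–4 s: (3 − 0)/(4 − 0) = 0.75 m/s.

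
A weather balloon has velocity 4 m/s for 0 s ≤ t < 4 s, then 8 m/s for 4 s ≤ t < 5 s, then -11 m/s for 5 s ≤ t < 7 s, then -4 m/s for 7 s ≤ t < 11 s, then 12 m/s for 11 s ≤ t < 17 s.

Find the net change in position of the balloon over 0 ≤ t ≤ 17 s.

Net displacement equals the area under the velocity-time graph (areas below the axis count negative).
0–4 s: 4 × 4 = 16 m
4–5 s: 8 × 1 = 8 m
5–7 s: -11 × 2 = -22 m
7–11 s: -4 × 4 = -16 m
11–17 s: 12 × 6 = 72 m
Net displacement = 58 m

58 m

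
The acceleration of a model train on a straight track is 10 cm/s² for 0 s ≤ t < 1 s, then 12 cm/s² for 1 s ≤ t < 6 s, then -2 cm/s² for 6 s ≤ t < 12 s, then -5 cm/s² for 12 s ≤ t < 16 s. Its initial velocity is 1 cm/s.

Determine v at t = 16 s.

39 cm/s

Δv equals the area under the a-t graph; then v = v₀ + Δv.
0–1 s: 10 × 1 = 10 cm/s
1–6 s: 12 × 5 = 60 cm/s
6–12 s: -2 × 6 = -12 cm/s
12–16 s: -5 × 4 = -20 cm/s
Δv = 38 cm/s, so v(16) = 1 + (38) = 39 cm/s.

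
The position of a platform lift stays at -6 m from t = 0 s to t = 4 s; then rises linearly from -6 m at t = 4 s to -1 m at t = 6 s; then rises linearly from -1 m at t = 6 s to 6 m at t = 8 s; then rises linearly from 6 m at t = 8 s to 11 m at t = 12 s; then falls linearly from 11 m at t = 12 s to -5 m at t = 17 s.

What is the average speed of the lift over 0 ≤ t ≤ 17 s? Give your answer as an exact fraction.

33/17 m/s

Average speed = (total path length)/(elapsed time); on a piecewise-linear x-t graph the path length is Σ|Δx|.
0–4 s: |Δx| = |-6 − -6| = 0 m
4–6 s: |Δx| = |-1 − -6| = 5 m
6–8 s: |Δx| = |6 − -1| = 7 m
8–12 s: |Δx| = |11 − 6| = 5 m
12–17 s: |Δx| = |-5 − 11| = 16 m
Total path = 33 m; average speed = 33/17 = 33/17 m/s.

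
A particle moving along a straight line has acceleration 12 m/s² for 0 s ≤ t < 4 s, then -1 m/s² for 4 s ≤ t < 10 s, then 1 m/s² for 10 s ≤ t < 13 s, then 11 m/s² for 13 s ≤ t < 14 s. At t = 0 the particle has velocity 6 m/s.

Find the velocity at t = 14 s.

Δv equals the area under the a-t graph; then v = v₀ + Δv.
0–4 s: 12 × 4 = 48 m/s
4–10 s: -1 × 6 = -6 m/s
10–13 s: 1 × 3 = 3 m/s
13–14 s: 11 × 1 = 11 m/s
Δv = 56 m/s, so v(14) = 6 + (56) = 62 m/s.

62 m/s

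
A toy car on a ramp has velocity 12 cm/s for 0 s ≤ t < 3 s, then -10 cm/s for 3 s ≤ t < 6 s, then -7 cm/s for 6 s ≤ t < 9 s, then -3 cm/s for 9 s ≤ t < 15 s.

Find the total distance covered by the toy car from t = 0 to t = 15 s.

105 cm

Total distance travelled is ∫|v| dt — sum the magnitudes of each area piece.
0–3 s: |12| × 3 = 36 cm
3–6 s: |-10| × 3 = 30 cm
6–9 s: |-7| × 3 = 21 cm
9–15 s: |-3| × 6 = 18 cm
Total distance = 105 cm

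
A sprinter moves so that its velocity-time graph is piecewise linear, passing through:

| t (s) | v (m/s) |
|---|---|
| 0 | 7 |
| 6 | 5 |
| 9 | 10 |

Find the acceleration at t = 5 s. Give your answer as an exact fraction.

Acceleration is the slope of the v-t graph on 0–6 s: (5 − 7)/(6 − 0) = -1/3 m/s².

-1/3 m/s²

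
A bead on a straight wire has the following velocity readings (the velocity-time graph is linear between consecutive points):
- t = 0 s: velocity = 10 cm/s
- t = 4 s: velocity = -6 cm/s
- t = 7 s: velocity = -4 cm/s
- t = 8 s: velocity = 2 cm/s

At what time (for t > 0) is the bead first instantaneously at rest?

v changes sign on 0–4 s (from 10 to -6); the graph is linear there, so v = 0 at t = 0 + (-10)·(4 − 0)/(-6 − 10) = 2.5 s.

t = 2.5 s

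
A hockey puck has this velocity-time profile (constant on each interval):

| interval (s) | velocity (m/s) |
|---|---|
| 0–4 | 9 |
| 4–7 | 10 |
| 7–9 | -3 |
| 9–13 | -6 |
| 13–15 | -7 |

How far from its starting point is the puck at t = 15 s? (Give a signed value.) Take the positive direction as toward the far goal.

Displacement is the signed area under the v-t curve.
0–4 s: 9 × 4 = 36 m
4–7 s: 10 × 3 = 30 m
7–9 s: -3 × 2 = -6 m
9–13 s: -6 × 4 = -24 m
13–15 s: -7 × 2 = -14 m
Net displacement = 22 m

22 m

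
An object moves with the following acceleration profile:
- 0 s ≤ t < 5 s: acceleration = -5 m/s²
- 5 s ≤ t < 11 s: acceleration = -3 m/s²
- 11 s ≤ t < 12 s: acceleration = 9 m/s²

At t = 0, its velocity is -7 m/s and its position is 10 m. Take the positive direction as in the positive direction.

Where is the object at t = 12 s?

On each constant-a segment, Δv = aΔt and Δx = v₀Δt + ½aΔt²; chain segment to segment.
0–5 s: v starts -7 m/s; Δx = -7·5 + ½·-5·5² = -97.5 m; v ends -32 m/s.
5–11 s: v starts -32 m/s; Δx = -32·6 + ½·-3·6² = -246 m; v ends -50 m/s.
11–12 s: v starts -50 m/s; Δx = -50·1 + ½·9·1² = -45.5 m; v ends -41 m/s.
x(12) = 10 + Σ Δx = -379 m.

-379 m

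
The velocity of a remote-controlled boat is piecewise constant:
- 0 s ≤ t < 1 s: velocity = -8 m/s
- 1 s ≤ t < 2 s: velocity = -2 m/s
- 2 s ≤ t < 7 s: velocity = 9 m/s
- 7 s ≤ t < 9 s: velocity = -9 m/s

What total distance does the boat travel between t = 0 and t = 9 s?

Total distance travelled is ∫|v| dt — sum the magnitudes of each area piece.
0–1 s: |-8| × 1 = 8 m
1–2 s: |-2| × 1 = 2 m
2–7 s: |9| × 5 = 45 m
7–9 s: |-9| × 2 = 18 m
Total distance = 73 m

73 m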